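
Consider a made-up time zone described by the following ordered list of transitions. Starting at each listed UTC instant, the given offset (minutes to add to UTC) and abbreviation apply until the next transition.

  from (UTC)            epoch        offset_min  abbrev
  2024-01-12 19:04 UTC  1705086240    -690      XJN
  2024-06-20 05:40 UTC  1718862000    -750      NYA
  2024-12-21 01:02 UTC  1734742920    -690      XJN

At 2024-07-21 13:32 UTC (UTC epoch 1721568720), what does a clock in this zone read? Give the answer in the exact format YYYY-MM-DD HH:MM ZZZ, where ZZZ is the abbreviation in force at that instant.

2024-07-21 01:02 NYA

Query: 2024-07-21 13:32 UTC
Rule 2/3 (NYA, -12:30): 2024-06-20 05:40 UTC ≤ query < 2024-12-21 01:02 UTC
13·60 + 32 - 750 = 62 min
62 = 0·1440 + 62; 62 = 1·60 + 2 → 01:02, same day
→ 2024-07-21 01:02 NYA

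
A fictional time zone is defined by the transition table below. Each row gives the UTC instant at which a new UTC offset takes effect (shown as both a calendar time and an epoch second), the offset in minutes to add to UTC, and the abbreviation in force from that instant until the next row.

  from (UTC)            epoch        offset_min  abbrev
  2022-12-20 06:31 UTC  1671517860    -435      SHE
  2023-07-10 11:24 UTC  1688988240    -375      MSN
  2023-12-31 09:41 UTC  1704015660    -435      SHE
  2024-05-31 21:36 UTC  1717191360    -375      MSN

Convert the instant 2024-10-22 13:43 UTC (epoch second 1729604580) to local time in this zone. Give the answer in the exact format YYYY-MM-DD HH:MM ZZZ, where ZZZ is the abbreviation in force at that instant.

Query: 2024-10-22 13:43 UTC
Rule 4/4 (MSN, -06:15): 2024-05-31 21:36 UTC ≤ query < +∞
13·60 + 43 - 375 = 448 min
448 = 0·1440 + 448; 448 = 7·60 + 28 → 07:28, same day
→ 2024-10-22 07:28 MSN

2024-10-22 07:28 MSN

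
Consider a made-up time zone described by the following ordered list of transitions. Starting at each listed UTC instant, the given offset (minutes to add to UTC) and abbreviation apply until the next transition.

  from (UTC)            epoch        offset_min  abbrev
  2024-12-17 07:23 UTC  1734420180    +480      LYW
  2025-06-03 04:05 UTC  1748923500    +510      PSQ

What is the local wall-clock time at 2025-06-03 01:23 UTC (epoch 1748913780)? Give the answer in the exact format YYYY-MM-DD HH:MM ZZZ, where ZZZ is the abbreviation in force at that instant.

Query: 2025-06-03 01:23 UTC
Rule 1/2 (LYW, +08:00): 2024-12-17 07:23 UTC ≤ query < 2025-06-03 04:05 UTC
1·60 + 23 + 480 = 563 min
563 = 0·1440 + 563; 563 = 9·60 + 23 → 09:23, same day
→ 2025-06-03 09:23 LYW

2025-06-03 09:23 LYW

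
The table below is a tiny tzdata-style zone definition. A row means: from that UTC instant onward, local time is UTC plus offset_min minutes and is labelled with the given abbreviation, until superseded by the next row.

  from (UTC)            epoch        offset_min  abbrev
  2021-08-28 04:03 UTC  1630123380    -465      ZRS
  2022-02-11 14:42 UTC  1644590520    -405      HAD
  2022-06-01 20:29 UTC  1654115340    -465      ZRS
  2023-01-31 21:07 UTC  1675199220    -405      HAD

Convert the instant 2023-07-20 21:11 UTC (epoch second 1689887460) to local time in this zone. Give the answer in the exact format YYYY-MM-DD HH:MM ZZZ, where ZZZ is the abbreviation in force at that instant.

2023-07-20 14:26 HAD

Query: 2023-07-20 21:11 UTC
Rule 4/4 (HAD, -06:45): 2023-01-31 21:07 UTC ≤ query < +∞
21·60 + 11 - 405 = 866 min
866 = 0·1440 + 866; 866 = 14·60 + 26 → 14:26, same day
→ 2023-07-20 14:26 HAD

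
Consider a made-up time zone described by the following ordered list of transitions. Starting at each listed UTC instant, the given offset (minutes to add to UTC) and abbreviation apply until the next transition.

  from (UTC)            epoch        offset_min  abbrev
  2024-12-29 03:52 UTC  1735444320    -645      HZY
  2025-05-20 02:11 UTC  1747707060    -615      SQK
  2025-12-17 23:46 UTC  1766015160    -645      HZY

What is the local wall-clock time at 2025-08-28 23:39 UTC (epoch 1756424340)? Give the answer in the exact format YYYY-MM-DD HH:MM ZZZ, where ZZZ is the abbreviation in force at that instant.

2025-08-28 13:24 SQK

Query: 2025-08-28 23:39 UTC
Rule 2/3 (SQK, -10:15): 2025-05-20 02:11 UTC ≤ query < 2025-12-17 23:46 UTC
23·60 + 39 - 615 = 804 min
804 = 0·1440 + 804; 804 = 13·60 + 24 → 13:24, same day
→ 2025-08-28 13:24 SQK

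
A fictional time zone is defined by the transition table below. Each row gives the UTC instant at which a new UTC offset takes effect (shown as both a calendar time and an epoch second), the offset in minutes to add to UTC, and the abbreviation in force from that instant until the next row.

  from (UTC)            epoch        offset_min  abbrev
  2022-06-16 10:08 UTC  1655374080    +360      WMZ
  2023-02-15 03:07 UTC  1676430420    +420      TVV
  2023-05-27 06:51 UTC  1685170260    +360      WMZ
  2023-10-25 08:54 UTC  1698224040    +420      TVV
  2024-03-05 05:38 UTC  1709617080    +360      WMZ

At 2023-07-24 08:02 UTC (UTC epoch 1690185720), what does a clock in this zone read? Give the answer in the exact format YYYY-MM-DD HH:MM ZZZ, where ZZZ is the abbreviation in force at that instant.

2023-07-24 14:02 WMZ

Query: 2023-07-24 08:02 UTC
Rule 3/5 (WMZ, +06:00): 2023-05-27 06:51 UTC ≤ query < 2023-10-25 08:54 UTC
8·60 + 2 + 360 = 842 min
842 = 0·1440 + 842; 842 = 14·60 + 2 → 14:02, same day
→ 2023-07-24 14:02 WMZ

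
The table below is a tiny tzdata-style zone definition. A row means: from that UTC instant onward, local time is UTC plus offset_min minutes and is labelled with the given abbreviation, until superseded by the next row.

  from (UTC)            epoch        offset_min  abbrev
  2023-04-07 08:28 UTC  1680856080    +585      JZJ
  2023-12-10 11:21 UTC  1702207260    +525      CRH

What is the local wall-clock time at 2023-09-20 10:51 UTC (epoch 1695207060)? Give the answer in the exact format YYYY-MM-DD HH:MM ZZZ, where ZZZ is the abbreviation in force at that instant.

Query: 2023-09-20 10:51 UTC
Rule 1/2 (JZJ, +09:45): 2023-04-07 08:28 UTC ≤ query < 2023-12-10 11:21 UTC
10·60 + 51 + 585 = 1236 min
1236 = 0·1440 + 1236; 1236 = 20·60 + 36 → 20:36, same day
→ 2023-09-20 20:36 JZJ

2023-09-20 20:36 JZJ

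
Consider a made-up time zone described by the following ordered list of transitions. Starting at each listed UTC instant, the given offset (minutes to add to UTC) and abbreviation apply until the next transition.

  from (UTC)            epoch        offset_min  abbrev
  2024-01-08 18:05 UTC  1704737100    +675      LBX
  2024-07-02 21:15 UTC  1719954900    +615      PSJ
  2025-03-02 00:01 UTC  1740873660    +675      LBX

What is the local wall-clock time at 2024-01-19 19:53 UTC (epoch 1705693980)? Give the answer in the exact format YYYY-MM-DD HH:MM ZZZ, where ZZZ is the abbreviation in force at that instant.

Query: 2024-01-19 19:53 UTC
Rule 1/3 (LBX, +11:15): 2024-01-08 18:05 UTC ≤ query < 2024-07-02 21:15 UTC
19·60 + 53 + 675 = 1868 min
1868 = 1·1440 + 428; 428 = 7·60 + 8 → 07:08, 2024-01-19 + 1 day = 2024-01-20
→ 2024-01-20 07:08 LBX

2024-01-20 07:08 LBX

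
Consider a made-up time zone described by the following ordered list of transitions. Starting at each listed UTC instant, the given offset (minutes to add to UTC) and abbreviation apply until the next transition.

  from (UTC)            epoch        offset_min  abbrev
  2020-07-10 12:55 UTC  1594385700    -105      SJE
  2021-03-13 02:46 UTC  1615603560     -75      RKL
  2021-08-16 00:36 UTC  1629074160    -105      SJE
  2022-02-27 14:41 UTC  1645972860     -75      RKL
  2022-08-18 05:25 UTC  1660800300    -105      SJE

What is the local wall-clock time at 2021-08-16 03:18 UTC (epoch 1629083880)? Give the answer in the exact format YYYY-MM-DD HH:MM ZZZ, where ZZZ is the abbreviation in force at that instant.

Query: 2021-08-16 03:18 UTC
Rule 3/5 (SJE, -01:45): 2021-08-16 00:36 UTC ≤ query < 2022-02-27 14:41 UTC
3·60 + 18 - 105 = 93 min
93 = 0·1440 + 93; 93 = 1·60 + 33 → 01:33, same day
→ 2021-08-16 01:33 SJE

2021-08-16 01:33 SJE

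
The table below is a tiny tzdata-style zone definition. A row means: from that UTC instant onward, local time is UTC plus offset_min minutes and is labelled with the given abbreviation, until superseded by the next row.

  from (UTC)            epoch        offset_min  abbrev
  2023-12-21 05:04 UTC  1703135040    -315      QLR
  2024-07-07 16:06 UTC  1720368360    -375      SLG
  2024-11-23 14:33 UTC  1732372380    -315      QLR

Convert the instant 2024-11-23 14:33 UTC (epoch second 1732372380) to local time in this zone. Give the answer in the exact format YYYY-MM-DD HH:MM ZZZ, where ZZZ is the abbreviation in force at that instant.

Query: 2024-11-23 14:33 UTC
Rule 3/3 (QLR, -05:15): 2024-11-23 14:33 UTC ≤ query < +∞
14·60 + 33 - 315 = 558 min
558 = 0·1440 + 558; 558 = 9·60 + 18 → 09:18, same day
→ 2024-11-23 09:18 QLR

2024-11-23 09:18 QLR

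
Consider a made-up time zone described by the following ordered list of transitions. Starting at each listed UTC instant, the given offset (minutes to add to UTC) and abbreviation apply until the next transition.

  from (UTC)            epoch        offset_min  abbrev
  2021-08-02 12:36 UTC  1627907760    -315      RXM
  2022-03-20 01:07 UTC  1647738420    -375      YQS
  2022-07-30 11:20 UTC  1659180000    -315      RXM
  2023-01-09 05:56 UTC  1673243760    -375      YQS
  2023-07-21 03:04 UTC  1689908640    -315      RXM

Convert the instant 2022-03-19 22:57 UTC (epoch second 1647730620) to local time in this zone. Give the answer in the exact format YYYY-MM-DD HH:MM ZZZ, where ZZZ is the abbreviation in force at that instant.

Query: 2022-03-19 22:57 UTC
Rule 1/5 (RXM, -05:15): 2021-08-02 12:36 UTC ≤ query < 2022-03-20 01:07 UTC
22·60 + 57 - 315 = 1062 min
1062 = 0·1440 + 1062; 1062 = 17·60 + 42 → 17:42, same day
→ 2022-03-19 17:42 RXM

2022-03-19 17:42 RXM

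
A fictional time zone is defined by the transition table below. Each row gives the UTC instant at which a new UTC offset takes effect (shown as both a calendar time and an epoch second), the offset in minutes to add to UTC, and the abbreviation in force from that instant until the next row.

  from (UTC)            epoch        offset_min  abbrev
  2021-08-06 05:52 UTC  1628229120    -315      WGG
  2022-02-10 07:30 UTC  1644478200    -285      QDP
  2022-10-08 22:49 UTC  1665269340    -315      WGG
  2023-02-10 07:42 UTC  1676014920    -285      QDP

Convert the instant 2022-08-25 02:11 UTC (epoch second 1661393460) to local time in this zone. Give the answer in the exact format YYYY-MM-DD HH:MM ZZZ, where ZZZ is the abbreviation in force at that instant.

2022-08-24 21:26 QDP

Query: 2022-08-25 02:11 UTC
Rule 2/4 (QDP, -04:45): 2022-02-10 07:30 UTC ≤ query < 2022-10-08 22:49 UTC
2·60 + 11 - 285 = -154 min
-154 = -1·1440 + 1286; 1286 = 21·60 + 26 → 21:26, 2022-08-25 - 1 day = 2022-08-24
→ 2022-08-24 21:26 QDP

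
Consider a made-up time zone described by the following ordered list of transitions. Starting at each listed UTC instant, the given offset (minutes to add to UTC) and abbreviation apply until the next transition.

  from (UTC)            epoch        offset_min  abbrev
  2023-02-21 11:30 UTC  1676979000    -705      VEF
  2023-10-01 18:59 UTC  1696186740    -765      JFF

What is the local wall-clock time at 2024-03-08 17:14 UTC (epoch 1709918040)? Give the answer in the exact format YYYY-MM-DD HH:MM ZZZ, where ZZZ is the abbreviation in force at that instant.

Query: 2024-03-08 17:14 UTC
Rule 2/2 (JFF, -12:45): 2023-10-01 18:59 UTC ≤ query < +∞
17·60 + 14 - 765 = 269 min
269 = 0·1440 + 269; 269 = 4·60 + 29 → 04:29, same day
→ 2024-03-08 04:29 JFF

2024-03-08 04:29 JFF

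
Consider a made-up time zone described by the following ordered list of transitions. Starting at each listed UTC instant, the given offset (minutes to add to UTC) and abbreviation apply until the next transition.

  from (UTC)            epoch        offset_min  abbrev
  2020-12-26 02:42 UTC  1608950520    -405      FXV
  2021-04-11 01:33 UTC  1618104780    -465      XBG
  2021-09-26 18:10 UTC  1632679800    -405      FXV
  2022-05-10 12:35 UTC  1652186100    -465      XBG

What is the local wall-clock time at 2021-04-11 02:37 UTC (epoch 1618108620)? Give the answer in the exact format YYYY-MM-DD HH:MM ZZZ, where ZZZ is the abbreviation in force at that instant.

2021-04-10 18:52 XBG

Query: 2021-04-11 02:37 UTC
Rule 2/4 (XBG, -07:45): 2021-04-11 01:33 UTC ≤ query < 2021-09-26 18:10 UTC
2·60 + 37 - 465 = -308 min
-308 = -1·1440 + 1132; 1132 = 18·60 + 52 → 18:52, 2021-04-11 - 1 day = 2021-04-10
→ 2021-04-10 18:52 XBG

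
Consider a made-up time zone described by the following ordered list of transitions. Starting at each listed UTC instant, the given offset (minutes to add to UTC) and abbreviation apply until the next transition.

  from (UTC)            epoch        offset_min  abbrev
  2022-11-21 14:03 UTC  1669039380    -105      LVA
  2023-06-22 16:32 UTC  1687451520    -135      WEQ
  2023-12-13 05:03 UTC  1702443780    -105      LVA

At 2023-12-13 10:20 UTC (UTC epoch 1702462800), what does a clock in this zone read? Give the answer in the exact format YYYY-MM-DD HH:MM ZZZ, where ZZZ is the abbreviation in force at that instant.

Query: 2023-12-13 10:20 UTC
Rule 3/3 (LVA, -01:45): 2023-12-13 05:03 UTC ≤ query < +∞
10·60 + 20 - 105 = 515 min
515 = 0·1440 + 515; 515 = 8·60 + 35 → 08:35, same day
→ 2023-12-13 08:35 LVA

2023-12-13 08:35 LVA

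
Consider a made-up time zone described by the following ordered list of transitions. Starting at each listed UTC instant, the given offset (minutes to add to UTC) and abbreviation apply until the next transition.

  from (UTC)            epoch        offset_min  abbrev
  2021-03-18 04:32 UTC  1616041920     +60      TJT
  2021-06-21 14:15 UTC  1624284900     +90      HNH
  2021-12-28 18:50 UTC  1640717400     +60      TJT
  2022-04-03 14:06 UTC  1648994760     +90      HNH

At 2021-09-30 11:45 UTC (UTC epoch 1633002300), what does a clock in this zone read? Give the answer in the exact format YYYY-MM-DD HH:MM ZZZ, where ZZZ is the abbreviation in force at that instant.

Query: 2021-09-30 11:45 UTC
Rule 2/4 (HNH, +01:30): 2021-06-21 14:15 UTC ≤ query < 2021-12-28 18:50 UTC
11·60 + 45 + 90 = 795 min
795 = 0·1440 + 795; 795 = 13·60 + 15 → 13:15, same day
→ 2021-09-30 13:15 HNH

2021-09-30 13:15 HNH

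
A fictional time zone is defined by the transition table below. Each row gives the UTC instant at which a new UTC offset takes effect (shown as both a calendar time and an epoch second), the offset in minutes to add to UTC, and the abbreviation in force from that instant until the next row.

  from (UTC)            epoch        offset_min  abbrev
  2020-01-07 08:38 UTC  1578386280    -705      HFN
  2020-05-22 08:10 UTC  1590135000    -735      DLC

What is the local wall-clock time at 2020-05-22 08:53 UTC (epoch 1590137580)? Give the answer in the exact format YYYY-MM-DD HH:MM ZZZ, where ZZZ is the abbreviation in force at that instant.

2020-05-21 20:38 DLC

Query: 2020-05-22 08:53 UTC
Rule 2/2 (DLC, -12:15): 2020-05-22 08:10 UTC ≤ query < +∞
8·60 + 53 - 735 = -202 min
-202 = -1·1440 + 1238; 1238 = 20·60 + 38 → 20:38, 2020-05-22 - 1 day = 2020-05-21
→ 2020-05-21 20:38 DLC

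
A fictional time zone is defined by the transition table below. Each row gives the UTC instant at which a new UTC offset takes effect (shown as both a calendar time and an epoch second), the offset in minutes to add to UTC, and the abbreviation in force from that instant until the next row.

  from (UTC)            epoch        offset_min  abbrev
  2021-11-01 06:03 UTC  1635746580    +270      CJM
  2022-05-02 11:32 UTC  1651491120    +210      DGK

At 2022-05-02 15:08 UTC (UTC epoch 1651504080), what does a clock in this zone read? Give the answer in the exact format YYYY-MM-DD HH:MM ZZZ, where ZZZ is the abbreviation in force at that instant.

Query: 2022-05-02 15:08 UTC
Rule 2/2 (DGK, +03:30): 2022-05-02 11:32 UTC ≤ query < +∞
15·60 + 8 + 210 = 1118 min
1118 = 0·1440 + 1118; 1118 = 18·60 + 38 → 18:38, same day
→ 2022-05-02 18:38 DGK

2022-05-02 18:38 DGK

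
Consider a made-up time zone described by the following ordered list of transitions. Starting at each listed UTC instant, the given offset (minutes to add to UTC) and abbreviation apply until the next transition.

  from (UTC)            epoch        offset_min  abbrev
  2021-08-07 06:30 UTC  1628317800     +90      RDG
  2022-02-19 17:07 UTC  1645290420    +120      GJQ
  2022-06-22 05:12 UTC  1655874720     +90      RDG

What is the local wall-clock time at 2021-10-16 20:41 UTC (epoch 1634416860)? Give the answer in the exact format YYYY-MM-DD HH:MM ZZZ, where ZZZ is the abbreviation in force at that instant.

Query: 2021-10-16 20:41 UTC
Rule 1/3 (RDG, +01:30): 2021-08-07 06:30 UTC ≤ query < 2022-02-19 17:07 UTC
20·60 + 41 + 90 = 1331 min
1331 = 0·1440 + 1331; 1331 = 22·60 + 11 → 22:11, same day
→ 2021-10-16 22:11 RDG

2021-10-16 22:11 RDG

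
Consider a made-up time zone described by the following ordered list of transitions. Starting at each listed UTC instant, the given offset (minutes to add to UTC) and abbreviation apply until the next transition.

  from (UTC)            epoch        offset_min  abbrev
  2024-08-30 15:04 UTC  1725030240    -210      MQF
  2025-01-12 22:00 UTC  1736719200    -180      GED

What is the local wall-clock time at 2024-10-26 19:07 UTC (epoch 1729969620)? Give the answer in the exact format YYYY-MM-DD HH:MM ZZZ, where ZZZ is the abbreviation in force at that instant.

Query: 2024-10-26 19:07 UTC
Rule 1/2 (MQF, -03:30): 2024-08-30 15:04 UTC ≤ query < 2025-01-12 22:00 UTC
19·60 + 7 - 210 = 937 min
937 = 0·1440 + 937; 937 = 15·60 + 37 → 15:37, same day
→ 2024-10-26 15:37 MQF

2024-10-26 15:37 MQF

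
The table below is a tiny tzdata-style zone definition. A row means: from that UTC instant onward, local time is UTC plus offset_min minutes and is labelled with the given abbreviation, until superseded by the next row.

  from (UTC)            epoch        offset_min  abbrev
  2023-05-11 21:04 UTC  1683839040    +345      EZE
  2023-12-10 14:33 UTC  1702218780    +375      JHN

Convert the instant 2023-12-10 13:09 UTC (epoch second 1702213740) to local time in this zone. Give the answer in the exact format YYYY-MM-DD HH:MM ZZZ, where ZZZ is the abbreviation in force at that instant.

2023-12-10 18:54 EZE

Query: 2023-12-10 13:09 UTC
Rule 1/2 (EZE, +05:45): 2023-05-11 21:04 UTC ≤ query < 2023-12-10 14:33 UTC
13·60 + 9 + 345 = 1134 min
1134 = 0·1440 + 1134; 1134 = 18·60 + 54 → 18:54, same day
→ 2023-12-10 18:54 EZE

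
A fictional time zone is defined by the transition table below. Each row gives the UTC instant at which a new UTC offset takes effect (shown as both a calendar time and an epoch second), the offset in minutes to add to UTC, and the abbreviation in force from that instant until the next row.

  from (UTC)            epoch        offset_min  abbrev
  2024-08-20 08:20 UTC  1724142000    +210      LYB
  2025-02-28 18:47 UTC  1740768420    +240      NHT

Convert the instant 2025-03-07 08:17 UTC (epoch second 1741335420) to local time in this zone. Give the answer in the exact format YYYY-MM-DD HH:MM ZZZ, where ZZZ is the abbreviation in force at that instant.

Query: 2025-03-07 08:17 UTC
Rule 2/2 (NHT, +04:00): 2025-02-28 18:47 UTC ≤ query < +∞
8·60 + 17 + 240 = 737 min
737 = 0·1440 + 737; 737 = 12·60 + 17 → 12:17, same day
→ 2025-03-07 12:17 NHT

2025-03-07 12:17 NHT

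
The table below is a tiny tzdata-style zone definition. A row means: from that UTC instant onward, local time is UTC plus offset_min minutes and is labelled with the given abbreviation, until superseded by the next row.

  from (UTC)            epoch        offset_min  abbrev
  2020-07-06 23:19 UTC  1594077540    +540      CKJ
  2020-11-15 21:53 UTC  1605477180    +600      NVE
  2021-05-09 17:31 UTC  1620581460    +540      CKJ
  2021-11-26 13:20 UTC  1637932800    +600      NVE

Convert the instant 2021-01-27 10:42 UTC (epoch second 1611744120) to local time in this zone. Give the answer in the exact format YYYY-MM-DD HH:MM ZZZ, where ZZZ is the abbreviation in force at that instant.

Query: 2021-01-27 10:42 UTC
Rule 2/4 (NVE, +10:00): 2020-11-15 21:53 UTC ≤ query < 2021-05-09 17:31 UTC
10·60 + 42 + 600 = 1242 min
1242 = 0·1440 + 1242; 1242 = 20·60 + 42 → 20:42, same day
→ 2021-01-27 20:42 NVE

2021-01-27 20:42 NVE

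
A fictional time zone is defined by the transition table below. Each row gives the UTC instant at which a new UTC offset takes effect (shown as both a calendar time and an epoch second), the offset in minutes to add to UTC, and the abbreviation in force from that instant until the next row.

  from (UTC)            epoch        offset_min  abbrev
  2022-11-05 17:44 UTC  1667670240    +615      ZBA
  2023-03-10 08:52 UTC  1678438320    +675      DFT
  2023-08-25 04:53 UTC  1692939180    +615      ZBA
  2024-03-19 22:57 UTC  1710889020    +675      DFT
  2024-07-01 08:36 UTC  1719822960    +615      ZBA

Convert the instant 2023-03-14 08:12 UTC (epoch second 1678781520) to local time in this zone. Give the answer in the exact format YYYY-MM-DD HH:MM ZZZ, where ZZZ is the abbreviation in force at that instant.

2023-03-14 19:27 DFT

Query: 2023-03-14 08:12 UTC
Rule 2/5 (DFT, +11:15): 2023-03-10 08:52 UTC ≤ query < 2023-08-25 04:53 UTC
8·60 + 12 + 675 = 1167 min
1167 = 0·1440 + 1167; 1167 = 19·60 + 27 → 19:27, same day
→ 2023-03-14 19:27 DFT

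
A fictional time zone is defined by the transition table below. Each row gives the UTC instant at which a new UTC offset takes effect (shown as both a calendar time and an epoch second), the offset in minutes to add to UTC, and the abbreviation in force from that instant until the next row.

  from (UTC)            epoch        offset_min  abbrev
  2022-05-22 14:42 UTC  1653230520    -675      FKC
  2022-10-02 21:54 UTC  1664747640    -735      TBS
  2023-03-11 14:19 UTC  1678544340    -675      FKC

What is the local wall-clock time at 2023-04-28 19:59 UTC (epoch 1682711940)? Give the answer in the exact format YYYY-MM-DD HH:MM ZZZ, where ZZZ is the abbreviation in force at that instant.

Query: 2023-04-28 19:59 UTC
Rule 3/3 (FKC, -11:15): 2023-03-11 14:19 UTC ≤ query < +∞
19·60 + 59 - 675 = 524 min
524 = 0·1440 + 524; 524 = 8·60 + 44 → 08:44, same day
→ 2023-04-28 08:44 FKC

2023-04-28 08:44 FKC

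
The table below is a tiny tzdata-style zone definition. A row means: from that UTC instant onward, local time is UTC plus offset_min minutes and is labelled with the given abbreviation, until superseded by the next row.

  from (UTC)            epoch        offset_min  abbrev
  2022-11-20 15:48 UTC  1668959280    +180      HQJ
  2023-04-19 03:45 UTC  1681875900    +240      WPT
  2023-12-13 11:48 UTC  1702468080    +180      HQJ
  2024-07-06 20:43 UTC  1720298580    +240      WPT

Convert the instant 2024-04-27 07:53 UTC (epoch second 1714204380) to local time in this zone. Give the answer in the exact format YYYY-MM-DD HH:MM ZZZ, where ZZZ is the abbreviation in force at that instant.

Query: 2024-04-27 07:53 UTC
Rule 3/4 (HQJ, +03:00): 2023-12-13 11:48 UTC ≤ query < 2024-07-06 20:43 UTC
7·60 + 53 + 180 = 653 min
653 = 0·1440 + 653; 653 = 10·60 + 53 → 10:53, same day
→ 2024-04-27 10:53 HQJ

2024-04-27 10:53 HQJ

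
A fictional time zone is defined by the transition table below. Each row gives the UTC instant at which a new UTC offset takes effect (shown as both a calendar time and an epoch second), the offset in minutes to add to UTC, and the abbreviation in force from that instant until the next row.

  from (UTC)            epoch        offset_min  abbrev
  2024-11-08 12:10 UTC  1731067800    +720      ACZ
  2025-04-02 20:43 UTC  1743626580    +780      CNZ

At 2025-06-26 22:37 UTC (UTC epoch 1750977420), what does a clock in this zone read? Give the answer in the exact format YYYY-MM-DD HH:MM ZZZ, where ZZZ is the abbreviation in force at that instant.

Query: 2025-06-26 22:37 UTC
Rule 2/2 (CNZ, +13:00): 2025-04-02 20:43 UTC ≤ query < +∞
22·60 + 37 + 780 = 2137 min
2137 = 1·1440 + 697; 697 = 11·60 + 37 → 11:37, 2025-06-26 + 1 day = 2025-06-27
→ 2025-06-27 11:37 CNZ

2025-06-27 11:37 CNZ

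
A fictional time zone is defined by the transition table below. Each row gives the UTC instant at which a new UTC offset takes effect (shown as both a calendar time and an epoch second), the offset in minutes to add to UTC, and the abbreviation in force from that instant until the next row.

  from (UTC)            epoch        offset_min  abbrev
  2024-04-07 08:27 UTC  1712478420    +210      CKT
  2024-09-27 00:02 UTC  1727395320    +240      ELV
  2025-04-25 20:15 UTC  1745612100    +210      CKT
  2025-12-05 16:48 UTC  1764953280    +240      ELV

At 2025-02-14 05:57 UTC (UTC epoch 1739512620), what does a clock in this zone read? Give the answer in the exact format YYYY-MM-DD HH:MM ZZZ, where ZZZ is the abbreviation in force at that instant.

Query: 2025-02-14 05:57 UTC
Rule 2/4 (ELV, +04:00): 2024-09-27 00:02 UTC ≤ query < 2025-04-25 20:15 UTC
5·60 + 57 + 240 = 597 min
597 = 0·1440 + 597; 597 = 9·60 + 57 → 09:57, same day
→ 2025-02-14 09:57 ELV

2025-02-14 09:57 ELV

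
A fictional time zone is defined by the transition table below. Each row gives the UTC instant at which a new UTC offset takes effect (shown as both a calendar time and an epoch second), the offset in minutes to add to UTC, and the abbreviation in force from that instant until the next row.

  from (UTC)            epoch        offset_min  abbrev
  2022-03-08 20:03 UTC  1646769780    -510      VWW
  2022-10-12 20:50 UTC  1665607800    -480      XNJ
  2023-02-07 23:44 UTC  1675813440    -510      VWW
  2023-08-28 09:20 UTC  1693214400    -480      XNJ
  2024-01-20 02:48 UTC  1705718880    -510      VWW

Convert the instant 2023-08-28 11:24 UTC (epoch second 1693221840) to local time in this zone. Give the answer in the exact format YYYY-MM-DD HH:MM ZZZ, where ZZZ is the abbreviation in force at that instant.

Query: 2023-08-28 11:24 UTC
Rule 4/5 (XNJ, -08:00): 2023-08-28 09:20 UTC ≤ query < 2024-01-20 02:48 UTC
11·60 + 24 - 480 = 204 min
204 = 0·1440 + 204; 204 = 3·60 + 24 → 03:24, same day
→ 2023-08-28 03:24 XNJ

2023-08-28 03:24 XNJ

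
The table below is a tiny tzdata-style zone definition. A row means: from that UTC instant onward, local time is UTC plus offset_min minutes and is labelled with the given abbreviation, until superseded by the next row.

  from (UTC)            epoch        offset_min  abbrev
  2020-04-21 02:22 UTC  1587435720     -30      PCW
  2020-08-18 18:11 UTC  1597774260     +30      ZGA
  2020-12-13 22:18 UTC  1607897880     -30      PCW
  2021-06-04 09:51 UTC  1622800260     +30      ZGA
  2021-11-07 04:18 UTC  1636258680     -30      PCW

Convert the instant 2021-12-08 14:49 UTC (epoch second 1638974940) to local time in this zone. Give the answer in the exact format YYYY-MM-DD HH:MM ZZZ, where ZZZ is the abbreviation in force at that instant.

2021-12-08 14:19 PCW

Query: 2021-12-08 14:49 UTC
Rule 5/5 (PCW, -00:30): 2021-11-07 04:18 UTC ≤ query < +∞
14·60 + 49 - 30 = 859 min
859 = 0·1440 + 859; 859 = 14·60 + 19 → 14:19, same day
→ 2021-12-08 14:19 PCW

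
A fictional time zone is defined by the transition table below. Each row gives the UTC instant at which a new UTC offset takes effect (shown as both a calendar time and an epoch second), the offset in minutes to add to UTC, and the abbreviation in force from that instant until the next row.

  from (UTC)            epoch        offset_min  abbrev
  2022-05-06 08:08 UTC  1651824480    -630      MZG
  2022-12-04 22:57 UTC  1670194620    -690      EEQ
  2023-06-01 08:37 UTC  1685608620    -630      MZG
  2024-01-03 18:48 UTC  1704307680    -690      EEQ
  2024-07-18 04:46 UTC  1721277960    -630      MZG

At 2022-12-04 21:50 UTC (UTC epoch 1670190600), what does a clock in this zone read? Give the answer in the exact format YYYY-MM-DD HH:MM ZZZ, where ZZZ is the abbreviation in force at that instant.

2022-12-04 11:20 MZG

Query: 2022-12-04 21:50 UTC
Rule 1/5 (MZG, -10:30): 2022-05-06 08:08 UTC ≤ query < 2022-12-04 22:57 UTC
21·60 + 50 - 630 = 680 min
680 = 0·1440 + 680; 680 = 11·60 + 20 → 11:20, same day
→ 2022-12-04 11:20 MZG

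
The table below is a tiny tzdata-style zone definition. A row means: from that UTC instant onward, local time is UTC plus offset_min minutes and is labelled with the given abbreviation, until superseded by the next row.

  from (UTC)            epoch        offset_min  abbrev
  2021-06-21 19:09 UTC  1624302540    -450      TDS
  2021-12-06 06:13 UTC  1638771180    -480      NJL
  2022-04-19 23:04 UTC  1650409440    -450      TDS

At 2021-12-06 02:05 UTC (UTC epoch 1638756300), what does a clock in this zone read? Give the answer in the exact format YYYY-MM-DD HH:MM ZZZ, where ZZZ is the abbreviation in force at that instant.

Query: 2021-12-06 02:05 UTC
Rule 1/3 (TDS, -07:30): 2021-06-21 19:09 UTC ≤ query < 2021-12-06 06:13 UTC
2·60 + 5 - 450 = -325 min
-325 = -1·1440 + 1115; 1115 = 18·60 + 35 → 18:35, 2021-12-06 - 1 day = 2021-12-05
→ 2021-12-05 18:35 TDS

2021-12-05 18:35 TDS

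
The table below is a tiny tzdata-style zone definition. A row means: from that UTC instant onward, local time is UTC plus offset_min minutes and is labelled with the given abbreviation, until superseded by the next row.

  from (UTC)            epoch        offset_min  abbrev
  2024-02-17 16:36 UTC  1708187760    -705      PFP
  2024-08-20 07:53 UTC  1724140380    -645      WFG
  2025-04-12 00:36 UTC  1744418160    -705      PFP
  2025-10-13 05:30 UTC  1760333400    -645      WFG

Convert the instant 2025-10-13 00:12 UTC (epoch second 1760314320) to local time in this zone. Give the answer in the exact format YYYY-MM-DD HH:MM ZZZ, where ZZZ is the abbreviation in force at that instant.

Query: 2025-10-13 00:12 UTC
Rule 3/4 (PFP, -11:45): 2025-04-12 00:36 UTC ≤ query < 2025-10-13 05:30 UTC
0·60 + 12 - 705 = -693 min
-693 = -1·1440 + 747; 747 = 12·60 + 27 → 12:27, 2025-10-13 - 1 day = 2025-10-12
→ 2025-10-12 12:27 PFP

2025-10-12 12:27 PFP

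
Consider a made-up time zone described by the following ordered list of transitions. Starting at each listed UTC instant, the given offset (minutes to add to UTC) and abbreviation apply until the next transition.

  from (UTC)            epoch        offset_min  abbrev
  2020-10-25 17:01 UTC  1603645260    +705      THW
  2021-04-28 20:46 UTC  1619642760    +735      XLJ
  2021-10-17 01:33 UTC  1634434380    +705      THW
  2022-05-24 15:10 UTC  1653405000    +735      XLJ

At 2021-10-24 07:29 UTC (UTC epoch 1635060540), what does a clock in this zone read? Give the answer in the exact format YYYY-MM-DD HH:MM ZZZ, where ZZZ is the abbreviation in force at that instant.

2021-10-24 19:14 THW

Query: 2021-10-24 07:29 UTC
Rule 3/4 (THW, +11:45): 2021-10-17 01:33 UTC ≤ query < 2022-05-24 15:10 UTC
7·60 + 29 + 705 = 1154 min
1154 = 0·1440 + 1154; 1154 = 19·60 + 14 → 19:14, same day
→ 2021-10-24 19:14 THW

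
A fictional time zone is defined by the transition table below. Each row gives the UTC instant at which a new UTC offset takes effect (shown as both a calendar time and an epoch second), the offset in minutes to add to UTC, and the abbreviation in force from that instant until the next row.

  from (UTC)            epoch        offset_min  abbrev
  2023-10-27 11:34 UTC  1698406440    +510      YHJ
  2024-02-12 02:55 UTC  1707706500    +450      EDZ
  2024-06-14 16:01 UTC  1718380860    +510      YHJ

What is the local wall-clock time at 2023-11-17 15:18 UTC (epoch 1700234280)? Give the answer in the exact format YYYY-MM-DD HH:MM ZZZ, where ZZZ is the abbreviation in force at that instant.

Query: 2023-11-17 15:18 UTC
Rule 1/3 (YHJ, +08:30): 2023-10-27 11:34 UTC ≤ query < 2024-02-12 02:55 UTC
15·60 + 18 + 510 = 1428 min
1428 = 0·1440 + 1428; 1428 = 23·60 + 48 → 23:48, same day
→ 2023-11-17 23:48 YHJ

2023-11-17 23:48 YHJ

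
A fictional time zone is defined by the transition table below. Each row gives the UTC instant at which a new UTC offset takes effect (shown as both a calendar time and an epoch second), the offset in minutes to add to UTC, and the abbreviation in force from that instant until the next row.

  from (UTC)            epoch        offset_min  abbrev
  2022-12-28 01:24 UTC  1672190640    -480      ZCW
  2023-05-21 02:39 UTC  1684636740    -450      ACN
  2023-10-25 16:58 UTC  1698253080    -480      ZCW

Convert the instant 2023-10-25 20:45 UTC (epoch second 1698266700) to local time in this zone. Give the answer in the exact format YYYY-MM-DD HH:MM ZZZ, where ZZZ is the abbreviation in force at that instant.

2023-10-25 12:45 ZCW

Query: 2023-10-25 20:45 UTC
Rule 3/3 (ZCW, -08:00): 2023-10-25 16:58 UTC ≤ query < +∞
20·60 + 45 - 480 = 765 min
765 = 0·1440 + 765; 765 = 12·60 + 45 → 12:45, same day
→ 2023-10-25 12:45 ZCW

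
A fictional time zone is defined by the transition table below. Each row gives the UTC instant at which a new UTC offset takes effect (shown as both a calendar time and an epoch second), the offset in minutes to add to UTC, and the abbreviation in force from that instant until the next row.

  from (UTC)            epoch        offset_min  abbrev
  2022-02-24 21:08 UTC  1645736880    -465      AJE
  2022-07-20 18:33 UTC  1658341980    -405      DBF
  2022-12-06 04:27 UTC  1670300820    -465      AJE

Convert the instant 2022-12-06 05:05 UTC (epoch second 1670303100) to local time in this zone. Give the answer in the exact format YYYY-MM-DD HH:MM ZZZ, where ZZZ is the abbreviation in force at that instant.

Query: 2022-12-06 05:05 UTC
Rule 3/3 (AJE, -07:45): 2022-12-06 04:27 UTC ≤ query < +∞
5·60 + 5 - 465 = -160 min
-160 = -1·1440 + 1280; 1280 = 21·60 + 20 → 21:20, 2022-12-06 - 1 day = 2022-12-05
→ 2022-12-05 21:20 AJE

2022-12-05 21:20 AJE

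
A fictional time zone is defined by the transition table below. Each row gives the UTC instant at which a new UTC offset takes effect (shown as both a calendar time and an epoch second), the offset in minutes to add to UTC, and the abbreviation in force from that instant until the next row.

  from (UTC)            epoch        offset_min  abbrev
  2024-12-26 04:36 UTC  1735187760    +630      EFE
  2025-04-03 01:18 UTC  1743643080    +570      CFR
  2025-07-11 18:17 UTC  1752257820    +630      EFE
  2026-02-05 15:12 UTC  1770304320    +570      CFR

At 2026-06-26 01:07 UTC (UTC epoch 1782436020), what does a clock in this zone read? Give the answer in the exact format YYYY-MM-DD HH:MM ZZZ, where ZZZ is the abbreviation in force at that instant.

2026-06-26 10:37 CFR

Query: 2026-06-26 01:07 UTC
Rule 4/4 (CFR, +09:30): 2026-02-05 15:12 UTC ≤ query < +∞
1·60 + 7 + 570 = 637 min
637 = 0·1440 + 637; 637 = 10·60 + 37 → 10:37, same day
→ 2026-06-26 10:37 CFR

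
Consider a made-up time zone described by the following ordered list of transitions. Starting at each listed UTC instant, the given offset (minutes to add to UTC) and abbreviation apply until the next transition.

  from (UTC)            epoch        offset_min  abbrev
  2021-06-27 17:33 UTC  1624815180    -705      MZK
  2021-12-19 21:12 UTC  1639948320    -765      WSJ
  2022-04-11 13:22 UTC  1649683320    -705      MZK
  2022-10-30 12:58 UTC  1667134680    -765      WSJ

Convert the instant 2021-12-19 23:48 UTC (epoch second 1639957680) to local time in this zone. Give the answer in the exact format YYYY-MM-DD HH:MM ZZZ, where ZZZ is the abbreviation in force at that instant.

2021-12-19 11:03 WSJ

Query: 2021-12-19 23:48 UTC
Rule 2/4 (WSJ, -12:45): 2021-12-19 21:12 UTC ≤ query < 2022-04-11 13:22 UTC
23·60 + 48 - 765 = 663 min
663 = 0·1440 + 663; 663 = 11·60 + 3 → 11:03, same day
→ 2021-12-19 11:03 WSJ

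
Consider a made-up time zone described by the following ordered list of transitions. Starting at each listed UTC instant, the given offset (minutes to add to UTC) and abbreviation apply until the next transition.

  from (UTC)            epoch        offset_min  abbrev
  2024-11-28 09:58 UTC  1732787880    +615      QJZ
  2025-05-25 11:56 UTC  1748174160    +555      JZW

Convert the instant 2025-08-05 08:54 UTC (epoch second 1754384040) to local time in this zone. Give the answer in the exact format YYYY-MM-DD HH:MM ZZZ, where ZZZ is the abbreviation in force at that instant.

2025-08-05 18:09 JZW

Query: 2025-08-05 08:54 UTC
Rule 2/2 (JZW, +09:15): 2025-05-25 11:56 UTC ≤ query < +∞
8·60 + 54 + 555 = 1089 min
1089 = 0·1440 + 1089; 1089 = 18·60 + 9 → 18:09, same day
→ 2025-08-05 18:09 JZW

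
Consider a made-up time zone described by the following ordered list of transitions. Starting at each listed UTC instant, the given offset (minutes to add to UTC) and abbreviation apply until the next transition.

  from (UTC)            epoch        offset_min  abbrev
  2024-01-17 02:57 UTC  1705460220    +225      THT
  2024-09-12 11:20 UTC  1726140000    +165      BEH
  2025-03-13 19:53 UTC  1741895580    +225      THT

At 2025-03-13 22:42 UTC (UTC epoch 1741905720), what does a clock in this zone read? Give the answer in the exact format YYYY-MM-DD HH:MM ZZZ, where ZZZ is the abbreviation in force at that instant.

Query: 2025-03-13 22:42 UTC
Rule 3/3 (THT, +03:45): 2025-03-13 19:53 UTC ≤ query < +∞
22·60 + 42 + 225 = 1587 min
1587 = 1·1440 + 147; 147 = 2·60 + 27 → 02:27, 2025-03-13 + 1 day = 2025-03-14
→ 2025-03-14 02:27 THT

2025-03-14 02:27 THT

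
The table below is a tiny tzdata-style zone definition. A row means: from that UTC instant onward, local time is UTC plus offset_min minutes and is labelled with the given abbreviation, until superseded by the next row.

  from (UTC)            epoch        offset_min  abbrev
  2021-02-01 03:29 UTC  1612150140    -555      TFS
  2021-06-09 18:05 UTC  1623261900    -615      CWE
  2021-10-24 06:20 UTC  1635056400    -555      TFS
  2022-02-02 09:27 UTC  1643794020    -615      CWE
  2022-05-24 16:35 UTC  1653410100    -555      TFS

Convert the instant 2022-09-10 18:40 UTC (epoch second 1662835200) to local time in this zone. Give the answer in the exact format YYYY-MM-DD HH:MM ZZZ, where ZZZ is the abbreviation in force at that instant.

2022-09-10 09:25 TFS

Query: 2022-09-10 18:40 UTC
Rule 5/5 (TFS, -09:15): 2022-05-24 16:35 UTC ≤ query < +∞
18·60 + 40 - 555 = 565 min
565 = 0·1440 + 565; 565 = 9·60 + 25 → 09:25, same day
→ 2022-09-10 09:25 TFS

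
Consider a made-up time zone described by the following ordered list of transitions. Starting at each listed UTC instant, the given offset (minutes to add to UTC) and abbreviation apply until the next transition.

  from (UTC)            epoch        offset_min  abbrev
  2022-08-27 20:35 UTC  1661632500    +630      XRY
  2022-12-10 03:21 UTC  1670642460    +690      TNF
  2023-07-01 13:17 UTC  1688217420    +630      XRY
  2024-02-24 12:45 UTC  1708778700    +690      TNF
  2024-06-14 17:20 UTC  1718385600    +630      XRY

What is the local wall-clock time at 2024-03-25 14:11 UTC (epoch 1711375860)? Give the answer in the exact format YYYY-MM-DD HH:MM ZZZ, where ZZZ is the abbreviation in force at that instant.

Query: 2024-03-25 14:11 UTC
Rule 4/5 (TNF, +11:30): 2024-02-24 12:45 UTC ≤ query < 2024-06-14 17:20 UTC
14·60 + 11 + 690 = 1541 min
1541 = 1·1440 + 101; 101 = 1·60 + 41 → 01:41, 2024-03-25 + 1 day = 2024-03-26
→ 2024-03-26 01:41 TNF

2024-03-26 01:41 TNF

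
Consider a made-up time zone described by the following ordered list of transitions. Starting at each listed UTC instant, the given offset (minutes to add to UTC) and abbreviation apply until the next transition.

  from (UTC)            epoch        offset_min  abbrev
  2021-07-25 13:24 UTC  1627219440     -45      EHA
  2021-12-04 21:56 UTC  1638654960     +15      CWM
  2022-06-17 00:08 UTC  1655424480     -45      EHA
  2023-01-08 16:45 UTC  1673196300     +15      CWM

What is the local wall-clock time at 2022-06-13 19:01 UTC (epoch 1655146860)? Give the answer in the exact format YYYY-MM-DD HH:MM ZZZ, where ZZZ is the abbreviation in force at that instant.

Query: 2022-06-13 19:01 UTC
Rule 2/4 (CWM, +00:15): 2021-12-04 21:56 UTC ≤ query < 2022-06-17 00:08 UTC
19·60 + 1 + 15 = 1156 min
1156 = 0·1440 + 1156; 1156 = 19·60 + 16 → 19:16, same day
→ 2022-06-13 19:16 CWM

2022-06-13 19:16 CWM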